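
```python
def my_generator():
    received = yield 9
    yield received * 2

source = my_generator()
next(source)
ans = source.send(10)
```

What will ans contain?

Step 1: next(source) advances to first yield, producing 9.
Step 2: send(10) resumes, received = 10.
Step 3: yield received * 2 = 10 * 2 = 20.
Therefore ans = 20.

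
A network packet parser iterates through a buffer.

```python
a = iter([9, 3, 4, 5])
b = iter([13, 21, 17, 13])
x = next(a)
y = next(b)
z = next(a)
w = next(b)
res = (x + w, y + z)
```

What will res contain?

Step 1: a iterates [9, 3, 4, 5], b iterates [13, 21, 17, 13].
Step 2: x = next(a) = 9, y = next(b) = 13.
Step 3: z = next(a) = 3, w = next(b) = 21.
Step 4: res = (9 + 21, 13 + 3) = (30, 16).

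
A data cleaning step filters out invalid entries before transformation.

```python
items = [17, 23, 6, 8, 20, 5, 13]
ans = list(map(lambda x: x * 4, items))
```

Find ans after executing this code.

Step 1: Apply lambda x: x * 4 to each element:
  17 -> 68
  23 -> 92
  6 -> 24
  8 -> 32
  20 -> 80
  5 -> 20
  13 -> 52
Therefore ans = [68, 92, 24, 32, 80, 20, 52].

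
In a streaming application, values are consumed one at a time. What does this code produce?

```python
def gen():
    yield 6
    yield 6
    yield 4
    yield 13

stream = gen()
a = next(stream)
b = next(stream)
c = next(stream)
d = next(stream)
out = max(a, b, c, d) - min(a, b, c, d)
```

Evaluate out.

Step 1: Create generator and consume all values:
  a = next(stream) = 6
  b = next(stream) = 6
  c = next(stream) = 4
  d = next(stream) = 13
Step 2: max = 13, min = 4, out = 13 - 4 = 9.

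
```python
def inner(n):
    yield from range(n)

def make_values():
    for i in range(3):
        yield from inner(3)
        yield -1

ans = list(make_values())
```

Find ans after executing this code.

Step 1: For each i in range(3):
  i=0: yield from inner(3) -> [0, 1, 2], then yield -1
  i=1: yield from inner(3) -> [0, 1, 2], then yield -1
  i=2: yield from inner(3) -> [0, 1, 2], then yield -1
Therefore ans = [0, 1, 2, -1, 0, 1, 2, -1, 0, 1, 2, -1].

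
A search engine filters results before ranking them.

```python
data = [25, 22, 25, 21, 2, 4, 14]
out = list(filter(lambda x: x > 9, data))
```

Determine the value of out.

Step 1: Filter elements > 9:
  25: kept
  22: kept
  25: kept
  21: kept
  2: removed
  4: removed
  14: kept
Therefore out = [25, 22, 25, 21, 14].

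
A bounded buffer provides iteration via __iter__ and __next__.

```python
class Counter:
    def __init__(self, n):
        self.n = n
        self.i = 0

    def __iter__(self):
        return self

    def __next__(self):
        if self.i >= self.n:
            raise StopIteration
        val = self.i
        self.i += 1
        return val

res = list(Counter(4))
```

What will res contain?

Step 1: Counter(4) creates an iterator counting 0 to 3.
Step 2: list() consumes all values: [0, 1, 2, 3].
Therefore res = [0, 1, 2, 3].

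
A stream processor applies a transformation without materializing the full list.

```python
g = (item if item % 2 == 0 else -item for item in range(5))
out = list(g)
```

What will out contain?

Step 1: For each item in range(5), yield item if even, else -item:
  item=0: even, yield 0
  item=1: odd, yield -1
  item=2: even, yield 2
  item=3: odd, yield -3
  item=4: even, yield 4
Therefore out = [0, -1, 2, -3, 4].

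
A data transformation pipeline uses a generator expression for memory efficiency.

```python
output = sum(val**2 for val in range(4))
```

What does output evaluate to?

Step 1: Compute val**2 for each val in range(4):
  val=0: 0**2 = 0
  val=1: 1**2 = 1
  val=2: 2**2 = 4
  val=3: 3**2 = 9
Step 2: sum = 0 + 1 + 4 + 9 = 14.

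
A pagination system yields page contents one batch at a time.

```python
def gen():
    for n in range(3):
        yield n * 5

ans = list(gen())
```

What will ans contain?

Step 1: For each n in range(3), yield n * 5:
  n=0: yield 0 * 5 = 0
  n=1: yield 1 * 5 = 5
  n=2: yield 2 * 5 = 10
Therefore ans = [0, 5, 10].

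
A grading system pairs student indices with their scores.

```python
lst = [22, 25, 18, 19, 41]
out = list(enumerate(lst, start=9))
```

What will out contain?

Step 1: enumerate with start=9:
  (9, 22)
  (10, 25)
  (11, 18)
  (12, 19)
  (13, 41)
Therefore out = [(9, 22), (10, 25), (11, 18), (12, 19), (13, 41)].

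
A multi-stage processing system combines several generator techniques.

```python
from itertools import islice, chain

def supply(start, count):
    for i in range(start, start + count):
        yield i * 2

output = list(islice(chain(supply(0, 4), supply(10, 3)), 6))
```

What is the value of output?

Step 1: supply(0, 4) yields [0, 2, 4, 6].
Step 2: supply(10, 3) yields [20, 22, 24].
Step 3: chain concatenates: [0, 2, 4, 6, 20, 22, 24].
Step 4: islice takes first 6: [0, 2, 4, 6, 20, 22].
Therefore output = [0, 2, 4, 6, 20, 22].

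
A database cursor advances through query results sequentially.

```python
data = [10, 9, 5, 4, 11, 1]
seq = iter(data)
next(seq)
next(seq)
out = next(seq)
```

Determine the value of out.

Step 1: Create iterator over [10, 9, 5, 4, 11, 1].
Step 2: next() consumes 10.
Step 3: next() consumes 9.
Step 4: next() returns 5.
Therefore out = 5.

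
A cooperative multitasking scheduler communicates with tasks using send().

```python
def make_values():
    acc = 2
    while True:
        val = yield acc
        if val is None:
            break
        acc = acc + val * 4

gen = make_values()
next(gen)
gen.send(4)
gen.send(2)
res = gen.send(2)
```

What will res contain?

Step 1: next() -> yield acc=2.
Step 2: send(4) -> val=4, acc = 2 + 4*4 = 18, yield 18.
Step 3: send(2) -> val=2, acc = 18 + 2*4 = 26, yield 26.
Step 4: send(2) -> val=2, acc = 26 + 2*4 = 34, yield 34.
Therefore res = 34.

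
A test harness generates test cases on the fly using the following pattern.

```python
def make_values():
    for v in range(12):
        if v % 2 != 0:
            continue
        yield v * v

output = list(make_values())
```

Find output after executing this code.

Step 1: Only yield v**2 when v is divisible by 2:
  v=0: 0 % 2 == 0, yield 0**2 = 0
  v=2: 2 % 2 == 0, yield 2**2 = 4
  v=4: 4 % 2 == 0, yield 4**2 = 16
  v=6: 6 % 2 == 0, yield 6**2 = 36
  v=8: 8 % 2 == 0, yield 8**2 = 64
  v=10: 10 % 2 == 0, yield 10**2 = 100
Therefore output = [0, 4, 16, 36, 64, 100].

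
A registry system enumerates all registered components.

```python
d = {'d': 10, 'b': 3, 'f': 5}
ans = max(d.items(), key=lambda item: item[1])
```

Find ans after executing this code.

Step 1: Find item with maximum value:
  ('d', 10)
  ('b', 3)
  ('f', 5)
Step 2: Maximum value is 10 at key 'd'.
Therefore ans = ('d', 10).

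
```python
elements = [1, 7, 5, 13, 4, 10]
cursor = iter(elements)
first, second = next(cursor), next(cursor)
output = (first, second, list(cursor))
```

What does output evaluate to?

Step 1: Create iterator over [1, 7, 5, 13, 4, 10].
Step 2: first = 1, second = 7.
Step 3: Remaining elements: [5, 13, 4, 10].
Therefore output = (1, 7, [5, 13, 4, 10]).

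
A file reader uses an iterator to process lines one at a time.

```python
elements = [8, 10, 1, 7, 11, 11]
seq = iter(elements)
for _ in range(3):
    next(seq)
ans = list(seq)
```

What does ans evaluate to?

Step 1: Create iterator over [8, 10, 1, 7, 11, 11].
Step 2: Advance 3 positions (consuming [8, 10, 1]).
Step 3: list() collects remaining elements: [7, 11, 11].
Therefore ans = [7, 11, 11].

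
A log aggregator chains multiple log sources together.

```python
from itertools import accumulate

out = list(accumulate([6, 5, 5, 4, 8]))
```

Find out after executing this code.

Step 1: accumulate computes running sums:
  + 6 = 6
  + 5 = 11
  + 5 = 16
  + 4 = 20
  + 8 = 28
Therefore out = [6, 11, 16, 20, 28].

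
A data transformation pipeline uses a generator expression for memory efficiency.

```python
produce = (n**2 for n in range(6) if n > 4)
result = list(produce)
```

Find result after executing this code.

Step 1: For range(6), keep n > 4, then square:
  n=0: 0 <= 4, excluded
  n=1: 1 <= 4, excluded
  n=2: 2 <= 4, excluded
  n=3: 3 <= 4, excluded
  n=4: 4 <= 4, excluded
  n=5: 5 > 4, yield 5**2 = 25
Therefore result = [25].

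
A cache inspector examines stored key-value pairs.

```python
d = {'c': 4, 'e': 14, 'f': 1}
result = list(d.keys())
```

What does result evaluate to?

Step 1: d.keys() returns the dictionary keys in insertion order.
Therefore result = ['c', 'e', 'f'].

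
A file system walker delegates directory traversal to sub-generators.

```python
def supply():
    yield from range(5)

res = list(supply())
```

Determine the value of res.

Step 1: yield from delegates to the iterable, yielding each element.
Step 2: Collected values: [0, 1, 2, 3, 4].
Therefore res = [0, 1, 2, 3, 4].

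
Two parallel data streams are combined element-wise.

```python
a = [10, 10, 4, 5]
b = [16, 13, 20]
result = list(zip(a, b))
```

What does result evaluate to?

Step 1: zip stops at shortest (len(a)=4, len(b)=3):
  Index 0: (10, 16)
  Index 1: (10, 13)
  Index 2: (4, 20)
Step 2: Last element of a (5) has no pair, dropped.
Therefore result = [(10, 16), (10, 13), (4, 20)].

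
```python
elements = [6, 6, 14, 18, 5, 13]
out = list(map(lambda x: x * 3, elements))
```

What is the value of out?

Step 1: Apply lambda x: x * 3 to each element:
  6 -> 18
  6 -> 18
  14 -> 42
  18 -> 54
  5 -> 15
  13 -> 39
Therefore out = [18, 18, 42, 54, 15, 39].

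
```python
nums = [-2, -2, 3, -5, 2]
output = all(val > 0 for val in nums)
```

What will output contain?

Step 1: Check val > 0 for each element in [-2, -2, 3, -5, 2]:
  -2 > 0: False
  -2 > 0: False
  3 > 0: True
  -5 > 0: False
  2 > 0: True
Step 2: all() returns False.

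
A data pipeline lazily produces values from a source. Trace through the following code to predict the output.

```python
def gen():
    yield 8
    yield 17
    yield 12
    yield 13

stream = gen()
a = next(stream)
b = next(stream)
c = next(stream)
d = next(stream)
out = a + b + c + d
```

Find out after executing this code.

Step 1: Create generator and consume all values:
  a = next(stream) = 8
  b = next(stream) = 17
  c = next(stream) = 12
  d = next(stream) = 13
Step 2: out = 8 + 17 + 12 + 13 = 50.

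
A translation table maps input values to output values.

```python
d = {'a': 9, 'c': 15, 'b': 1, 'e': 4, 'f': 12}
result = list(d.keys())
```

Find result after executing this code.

Step 1: d.keys() returns the dictionary keys in insertion order.
Therefore result = ['a', 'c', 'b', 'e', 'f'].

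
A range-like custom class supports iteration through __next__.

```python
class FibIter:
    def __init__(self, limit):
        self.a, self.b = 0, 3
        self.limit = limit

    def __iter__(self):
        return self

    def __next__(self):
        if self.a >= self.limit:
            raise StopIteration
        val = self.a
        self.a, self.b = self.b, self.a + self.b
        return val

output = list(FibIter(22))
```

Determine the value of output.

Step 1: Fibonacci-like sequence (a=0, b=3) until >= 22:
  Yield 0, then a,b = 3,3
  Yield 3, then a,b = 3,6
  Yield 3, then a,b = 6,9
  Yield 6, then a,b = 9,15
  Yield 9, then a,b = 15,24
  Yield 15, then a,b = 24,39
Step 2: 24 >= 22, stop.
Therefore output = [0, 3, 3, 6, 9, 15].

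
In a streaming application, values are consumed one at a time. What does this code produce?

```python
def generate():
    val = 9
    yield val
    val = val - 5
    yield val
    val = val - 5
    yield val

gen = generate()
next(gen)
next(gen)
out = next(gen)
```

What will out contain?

Step 1: Trace through generator execution:
  Yield 1: val starts at 9, yield 9
  Yield 2: val = 9 - 5 = 4, yield 4
  Yield 3: val = 4 - 5 = -1, yield -1
Step 2: First next() gets 9, second next() gets the second value, third next() yields -1.
Therefore out = -1.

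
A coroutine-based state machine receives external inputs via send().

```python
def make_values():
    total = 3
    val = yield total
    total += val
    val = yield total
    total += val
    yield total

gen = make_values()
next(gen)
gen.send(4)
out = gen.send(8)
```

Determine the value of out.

Step 1: next() -> yield total=3.
Step 2: send(4) -> val=4, total = 3+4 = 7, yield 7.
Step 3: send(8) -> val=8, total = 7+8 = 15, yield 15.
Therefore out = 15.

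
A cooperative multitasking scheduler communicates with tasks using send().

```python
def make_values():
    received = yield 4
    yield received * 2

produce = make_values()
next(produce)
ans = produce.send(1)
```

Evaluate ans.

Step 1: next(produce) advances to first yield, producing 4.
Step 2: send(1) resumes, received = 1.
Step 3: yield received * 2 = 1 * 2 = 2.
Therefore ans = 2.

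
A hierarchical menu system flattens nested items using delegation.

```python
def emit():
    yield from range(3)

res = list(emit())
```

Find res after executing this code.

Step 1: yield from delegates to the iterable, yielding each element.
Step 2: Collected values: [0, 1, 2].
Therefore res = [0, 1, 2].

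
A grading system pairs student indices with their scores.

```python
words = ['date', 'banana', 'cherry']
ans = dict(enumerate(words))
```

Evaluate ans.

Step 1: enumerate pairs indices with words:
  0 -> 'date'
  1 -> 'banana'
  2 -> 'cherry'
Therefore ans = {0: 'date', 1: 'banana', 2: 'cherry'}.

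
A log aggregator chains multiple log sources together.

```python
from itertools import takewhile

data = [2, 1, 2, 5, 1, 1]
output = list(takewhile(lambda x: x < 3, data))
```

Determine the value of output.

Step 1: takewhile stops at first element >= 3:
  2 < 3: take
  1 < 3: take
  2 < 3: take
  5 >= 3: stop
Therefore output = [2, 1, 2].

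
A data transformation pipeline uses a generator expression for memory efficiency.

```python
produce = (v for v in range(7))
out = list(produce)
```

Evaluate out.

Step 1: Generator expression iterates range(7): [0, 1, 2, 3, 4, 5, 6].
Step 2: list() collects all values.
Therefore out = [0, 1, 2, 3, 4, 5, 6].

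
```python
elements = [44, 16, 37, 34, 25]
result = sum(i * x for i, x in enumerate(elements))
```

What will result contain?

Step 1: Compute i * x for each (i, x) in enumerate([44, 16, 37, 34, 25]):
  i=0, x=44: 0*44 = 0
  i=1, x=16: 1*16 = 16
  i=2, x=37: 2*37 = 74
  i=3, x=34: 3*34 = 102
  i=4, x=25: 4*25 = 100
Step 2: sum = 0 + 16 + 74 + 102 + 100 = 292.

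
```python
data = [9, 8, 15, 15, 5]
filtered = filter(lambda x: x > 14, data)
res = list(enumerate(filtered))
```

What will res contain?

Step 1: Filter [9, 8, 15, 15, 5] for > 14: [15, 15].
Step 2: enumerate re-indexes from 0: [(0, 15), (1, 15)].
Therefore res = [(0, 15), (1, 15)].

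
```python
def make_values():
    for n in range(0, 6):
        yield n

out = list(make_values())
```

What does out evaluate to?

Step 1: The generator yields each value from range(0, 6).
Step 2: list() consumes all yields: [0, 1, 2, 3, 4, 5].
Therefore out = [0, 1, 2, 3, 4, 5].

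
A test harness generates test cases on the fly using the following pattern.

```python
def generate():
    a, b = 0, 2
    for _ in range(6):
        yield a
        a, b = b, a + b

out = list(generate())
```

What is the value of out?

Step 1: Fibonacci-like sequence starting with a=0, b=2:
  Iteration 1: yield a=0, then a,b = 2,2
  Iteration 2: yield a=2, then a,b = 2,4
  Iteration 3: yield a=2, then a,b = 4,6
  Iteration 4: yield a=4, then a,b = 6,10
  Iteration 5: yield a=6, then a,b = 10,16
  Iteration 6: yield a=10, then a,b = 16,26
Therefore out = [0, 2, 2, 4, 6, 10].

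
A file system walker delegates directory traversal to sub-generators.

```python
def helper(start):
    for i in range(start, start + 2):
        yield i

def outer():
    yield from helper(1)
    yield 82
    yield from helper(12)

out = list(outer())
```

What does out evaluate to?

Step 1: outer() delegates to helper(1):
  yield 1
  yield 2
Step 2: yield 82
Step 3: Delegates to helper(12):
  yield 12
  yield 13
Therefore out = [1, 2, 82, 12, 13].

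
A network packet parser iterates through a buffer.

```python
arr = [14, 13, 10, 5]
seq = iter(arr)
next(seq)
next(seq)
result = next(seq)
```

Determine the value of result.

Step 1: Create iterator over [14, 13, 10, 5].
Step 2: next() consumes 14.
Step 3: next() consumes 13.
Step 4: next() returns 10.
Therefore result = 10.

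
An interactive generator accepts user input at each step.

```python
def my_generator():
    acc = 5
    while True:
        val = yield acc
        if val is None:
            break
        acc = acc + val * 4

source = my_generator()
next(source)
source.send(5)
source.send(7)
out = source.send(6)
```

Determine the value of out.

Step 1: next() -> yield acc=5.
Step 2: send(5) -> val=5, acc = 5 + 5*4 = 25, yield 25.
Step 3: send(7) -> val=7, acc = 25 + 7*4 = 53, yield 53.
Step 4: send(6) -> val=6, acc = 53 + 6*4 = 77, yield 77.
Therefore out = 77.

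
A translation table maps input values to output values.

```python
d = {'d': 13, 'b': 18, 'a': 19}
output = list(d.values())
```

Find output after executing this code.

Step 1: d.values() returns the dictionary values in insertion order.
Therefore output = [13, 18, 19].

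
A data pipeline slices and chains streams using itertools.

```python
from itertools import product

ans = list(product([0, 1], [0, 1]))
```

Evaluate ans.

Step 1: product([0, 1], [0, 1]) gives all pairs:
  (0, 0)
  (0, 1)
  (1, 0)
  (1, 1)
Therefore ans = [(0, 0), (0, 1), (1, 0), (1, 1)].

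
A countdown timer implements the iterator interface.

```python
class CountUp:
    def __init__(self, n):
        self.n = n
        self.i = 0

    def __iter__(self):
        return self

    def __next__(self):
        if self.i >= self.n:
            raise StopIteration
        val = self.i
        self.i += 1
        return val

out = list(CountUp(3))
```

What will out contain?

Step 1: CountUp(3) creates an iterator counting 0 to 2.
Step 2: list() consumes all values: [0, 1, 2].
Therefore out = [0, 1, 2].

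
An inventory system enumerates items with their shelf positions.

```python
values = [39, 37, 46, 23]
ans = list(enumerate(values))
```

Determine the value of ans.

Step 1: enumerate pairs each element with its index:
  (0, 39)
  (1, 37)
  (2, 46)
  (3, 23)
Therefore ans = [(0, 39), (1, 37), (2, 46), (3, 23)].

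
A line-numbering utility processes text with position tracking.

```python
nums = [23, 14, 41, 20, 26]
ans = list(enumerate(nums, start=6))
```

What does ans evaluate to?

Step 1: enumerate with start=6:
  (6, 23)
  (7, 14)
  (8, 41)
  (9, 20)
  (10, 26)
Therefore ans = [(6, 23), (7, 14), (8, 41), (9, 20), (10, 26)].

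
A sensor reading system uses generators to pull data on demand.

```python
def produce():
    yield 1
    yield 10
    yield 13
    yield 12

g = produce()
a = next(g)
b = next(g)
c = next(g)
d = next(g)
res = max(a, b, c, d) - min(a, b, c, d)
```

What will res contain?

Step 1: Create generator and consume all values:
  a = next(g) = 1
  b = next(g) = 10
  c = next(g) = 13
  d = next(g) = 12
Step 2: max = 13, min = 1, res = 13 - 1 = 12.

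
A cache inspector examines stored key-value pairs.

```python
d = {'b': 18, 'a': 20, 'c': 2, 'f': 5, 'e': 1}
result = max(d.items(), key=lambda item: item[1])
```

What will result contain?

Step 1: Find item with maximum value:
  ('b', 18)
  ('a', 20)
  ('c', 2)
  ('f', 5)
  ('e', 1)
Step 2: Maximum value is 20 at key 'a'.
Therefore result = ('a', 20).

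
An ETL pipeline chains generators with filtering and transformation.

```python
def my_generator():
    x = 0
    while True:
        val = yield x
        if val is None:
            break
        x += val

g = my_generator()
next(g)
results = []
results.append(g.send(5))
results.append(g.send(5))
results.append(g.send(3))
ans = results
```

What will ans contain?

Step 1: next(g) -> yield 0.
Step 2: send(5) -> x = 5, yield 5.
Step 3: send(5) -> x = 10, yield 10.
Step 4: send(3) -> x = 13, yield 13.
Therefore ans = [5, 10, 13].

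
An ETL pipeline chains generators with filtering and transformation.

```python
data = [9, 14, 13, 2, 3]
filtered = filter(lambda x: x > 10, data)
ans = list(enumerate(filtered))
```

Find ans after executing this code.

Step 1: Filter [9, 14, 13, 2, 3] for > 10: [14, 13].
Step 2: enumerate re-indexes from 0: [(0, 14), (1, 13)].
Therefore ans = [(0, 14), (1, 13)].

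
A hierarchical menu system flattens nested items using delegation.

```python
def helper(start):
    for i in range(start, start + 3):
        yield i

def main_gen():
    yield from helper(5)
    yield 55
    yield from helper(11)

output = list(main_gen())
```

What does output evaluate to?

Step 1: main_gen() delegates to helper(5):
  yield 5
  yield 6
  yield 7
Step 2: yield 55
Step 3: Delegates to helper(11):
  yield 11
  yield 12
  yield 13
Therefore output = [5, 6, 7, 55, 11, 12, 13].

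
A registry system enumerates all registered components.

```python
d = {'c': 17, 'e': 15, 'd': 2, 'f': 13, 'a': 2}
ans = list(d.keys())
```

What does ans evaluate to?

Step 1: d.keys() returns the dictionary keys in insertion order.
Therefore ans = ['c', 'e', 'd', 'f', 'a'].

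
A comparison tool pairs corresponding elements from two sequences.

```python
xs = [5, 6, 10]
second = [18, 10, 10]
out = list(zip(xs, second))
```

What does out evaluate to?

Step 1: zip pairs elements at same index:
  Index 0: (5, 18)
  Index 1: (6, 10)
  Index 2: (10, 10)
Therefore out = [(5, 18), (6, 10), (10, 10)].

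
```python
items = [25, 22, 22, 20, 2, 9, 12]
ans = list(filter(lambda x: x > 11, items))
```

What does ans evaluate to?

Step 1: Filter elements > 11:
  25: kept
  22: kept
  22: kept
  20: kept
  2: removed
  9: removed
  12: kept
Therefore ans = [25, 22, 22, 20, 12].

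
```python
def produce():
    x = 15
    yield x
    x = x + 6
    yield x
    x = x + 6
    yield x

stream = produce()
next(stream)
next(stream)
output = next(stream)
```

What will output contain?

Step 1: Trace through generator execution:
  Yield 1: x starts at 15, yield 15
  Yield 2: x = 15 + 6 = 21, yield 21
  Yield 3: x = 21 + 6 = 27, yield 27
Step 2: First next() gets 15, second next() gets the second value, third next() yields 27.
Therefore output = 27.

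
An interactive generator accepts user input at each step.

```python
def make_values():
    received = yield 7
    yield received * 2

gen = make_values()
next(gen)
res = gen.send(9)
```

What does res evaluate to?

Step 1: next(gen) advances to first yield, producing 7.
Step 2: send(9) resumes, received = 9.
Step 3: yield received * 2 = 9 * 2 = 18.
Therefore res = 18.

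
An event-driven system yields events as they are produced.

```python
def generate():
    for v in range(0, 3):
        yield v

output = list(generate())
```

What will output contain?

Step 1: The generator yields each value from range(0, 3).
Step 2: list() consumes all yields: [0, 1, 2].
Therefore output = [0, 1, 2].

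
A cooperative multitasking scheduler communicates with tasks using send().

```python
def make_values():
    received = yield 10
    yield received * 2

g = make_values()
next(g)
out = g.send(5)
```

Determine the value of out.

Step 1: next(g) advances to first yield, producing 10.
Step 2: send(5) resumes, received = 5.
Step 3: yield received * 2 = 5 * 2 = 10.
Therefore out = 10.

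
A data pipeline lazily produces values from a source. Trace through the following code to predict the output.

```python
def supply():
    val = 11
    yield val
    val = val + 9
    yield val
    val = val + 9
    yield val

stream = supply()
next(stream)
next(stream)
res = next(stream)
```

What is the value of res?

Step 1: Trace through generator execution:
  Yield 1: val starts at 11, yield 11
  Yield 2: val = 11 + 9 = 20, yield 20
  Yield 3: val = 20 + 9 = 29, yield 29
Step 2: First next() gets 11, second next() gets the second value, third next() yields 29.
Therefore res = 29.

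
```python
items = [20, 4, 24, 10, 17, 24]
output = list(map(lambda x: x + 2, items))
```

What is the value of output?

Step 1: Apply lambda x: x + 2 to each element:
  20 -> 22
  4 -> 6
  24 -> 26
  10 -> 12
  17 -> 19
  24 -> 26
Therefore output = [22, 6, 26, 12, 19, 26].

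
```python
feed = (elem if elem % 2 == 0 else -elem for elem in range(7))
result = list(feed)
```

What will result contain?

Step 1: For each elem in range(7), yield elem if even, else -elem:
  elem=0: even, yield 0
  elem=1: odd, yield -1
  elem=2: even, yield 2
  elem=3: odd, yield -3
  elem=4: even, yield 4
  elem=5: odd, yield -5
  elem=6: even, yield 6
Therefore result = [0, -1, 2, -3, 4, -5, 6].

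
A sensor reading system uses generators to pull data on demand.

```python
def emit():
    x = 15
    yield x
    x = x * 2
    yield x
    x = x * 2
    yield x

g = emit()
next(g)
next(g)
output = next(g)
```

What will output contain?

Step 1: Trace through generator execution:
  Yield 1: x starts at 15, yield 15
  Yield 2: x = 15 * 2 = 30, yield 30
  Yield 3: x = 30 * 2 = 60, yield 60
Step 2: First next() gets 15, second next() gets the second value, third next() yields 60.
Therefore output = 60.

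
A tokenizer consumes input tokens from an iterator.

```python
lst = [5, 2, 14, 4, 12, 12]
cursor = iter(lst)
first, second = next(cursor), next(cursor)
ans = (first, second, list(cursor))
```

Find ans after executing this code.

Step 1: Create iterator over [5, 2, 14, 4, 12, 12].
Step 2: first = 5, second = 2.
Step 3: Remaining elements: [14, 4, 12, 12].
Therefore ans = (5, 2, [14, 4, 12, 12]).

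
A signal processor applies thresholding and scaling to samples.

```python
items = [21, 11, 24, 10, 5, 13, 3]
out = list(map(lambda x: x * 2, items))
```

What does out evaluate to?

Step 1: Apply lambda x: x * 2 to each element:
  21 -> 42
  11 -> 22
  24 -> 48
  10 -> 20
  5 -> 10
  13 -> 26
  3 -> 6
Therefore out = [42, 22, 48, 20, 10, 26, 6].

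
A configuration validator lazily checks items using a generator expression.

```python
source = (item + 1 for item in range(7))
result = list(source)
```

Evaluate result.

Step 1: For each item in range(7), compute item+1:
  item=0: 0+1 = 1
  item=1: 1+1 = 2
  item=2: 2+1 = 3
  item=3: 3+1 = 4
  item=4: 4+1 = 5
  item=5: 5+1 = 6
  item=6: 6+1 = 7
Therefore result = [1, 2, 3, 4, 5, 6, 7].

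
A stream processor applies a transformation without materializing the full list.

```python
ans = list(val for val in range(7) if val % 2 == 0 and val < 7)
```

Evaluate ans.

Step 1: Filter range(7) where val % 2 == 0 and val < 7:
  val=0: both conditions met, included
  val=1: excluded (1 % 2 != 0)
  val=2: both conditions met, included
  val=3: excluded (3 % 2 != 0)
  val=4: both conditions met, included
  val=5: excluded (5 % 2 != 0)
  val=6: both conditions met, included
Therefore ans = [0, 2, 4, 6].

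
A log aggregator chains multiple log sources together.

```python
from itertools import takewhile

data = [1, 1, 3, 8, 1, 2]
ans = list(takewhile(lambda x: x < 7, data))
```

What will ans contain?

Step 1: takewhile stops at first element >= 7:
  1 < 7: take
  1 < 7: take
  3 < 7: take
  8 >= 7: stop
Therefore ans = [1, 1, 3].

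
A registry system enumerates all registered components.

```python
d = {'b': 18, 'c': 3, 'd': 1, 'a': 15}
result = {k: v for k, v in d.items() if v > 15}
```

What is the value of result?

Step 1: Filter items where value > 15:
  'b': 18 > 15: kept
  'c': 3 <= 15: removed
  'd': 1 <= 15: removed
  'a': 15 <= 15: removed
Therefore result = {'b': 18}.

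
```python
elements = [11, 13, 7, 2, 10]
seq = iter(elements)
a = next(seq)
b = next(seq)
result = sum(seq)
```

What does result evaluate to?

Step 1: Create iterator over [11, 13, 7, 2, 10].
Step 2: a = next() = 11, b = next() = 13.
Step 3: sum() of remaining [7, 2, 10] = 19.
Therefore result = 19.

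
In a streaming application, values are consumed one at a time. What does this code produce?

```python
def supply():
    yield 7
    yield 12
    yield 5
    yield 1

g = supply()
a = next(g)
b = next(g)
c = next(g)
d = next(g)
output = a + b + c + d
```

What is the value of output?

Step 1: Create generator and consume all values:
  a = next(g) = 7
  b = next(g) = 12
  c = next(g) = 5
  d = next(g) = 1
Step 2: output = 7 + 12 + 5 + 1 = 25.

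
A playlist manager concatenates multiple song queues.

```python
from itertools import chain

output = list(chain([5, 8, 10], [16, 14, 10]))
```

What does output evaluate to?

Step 1: chain() concatenates iterables: [5, 8, 10] + [16, 14, 10].
Therefore output = [5, 8, 10, 16, 14, 10].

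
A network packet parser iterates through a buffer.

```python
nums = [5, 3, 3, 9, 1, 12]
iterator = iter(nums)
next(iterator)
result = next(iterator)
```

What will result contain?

Step 1: Create iterator over [5, 3, 3, 9, 1, 12].
Step 2: next() consumes 5.
Step 3: next() returns 3.
Therefore result = 3.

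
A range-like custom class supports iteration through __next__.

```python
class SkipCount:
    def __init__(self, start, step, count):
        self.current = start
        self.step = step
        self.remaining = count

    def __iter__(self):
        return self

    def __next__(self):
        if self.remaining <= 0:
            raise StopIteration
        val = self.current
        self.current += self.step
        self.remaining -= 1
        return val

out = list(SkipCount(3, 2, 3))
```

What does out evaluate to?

Step 1: SkipCount starts at 3, increments by 2, for 3 steps:
  Yield 3, then current += 2
  Yield 5, then current += 2
  Yield 7, then current += 2
Therefore out = [3, 5, 7].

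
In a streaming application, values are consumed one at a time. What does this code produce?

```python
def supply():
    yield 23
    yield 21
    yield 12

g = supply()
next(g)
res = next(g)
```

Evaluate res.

Step 1: supply() creates a generator.
Step 2: next(g) yields 23 (consumed and discarded).
Step 3: next(g) yields 21, assigned to res.
Therefore res = 21.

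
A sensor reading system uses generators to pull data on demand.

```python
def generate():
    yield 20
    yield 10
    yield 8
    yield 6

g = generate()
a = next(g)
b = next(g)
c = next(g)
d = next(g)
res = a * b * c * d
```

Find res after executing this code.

Step 1: Create generator and consume all values:
  a = next(g) = 20
  b = next(g) = 10
  c = next(g) = 8
  d = next(g) = 6
Step 2: res = 20 * 10 * 8 * 6 = 9600.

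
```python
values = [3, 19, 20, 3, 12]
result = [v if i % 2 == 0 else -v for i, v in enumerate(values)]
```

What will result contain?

Step 1: For each (i, v), keep v if i is even, negate if odd:
  i=0 (even): keep 3
  i=1 (odd): negate to -19
  i=2 (even): keep 20
  i=3 (odd): negate to -3
  i=4 (even): keep 12
Therefore result = [3, -19, 20, -3, 12].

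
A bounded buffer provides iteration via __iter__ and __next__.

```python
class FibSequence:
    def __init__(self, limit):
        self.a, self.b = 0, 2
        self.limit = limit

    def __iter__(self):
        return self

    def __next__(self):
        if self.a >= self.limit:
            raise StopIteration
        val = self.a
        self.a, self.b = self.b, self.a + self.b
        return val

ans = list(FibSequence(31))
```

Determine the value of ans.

Step 1: Fibonacci-like sequence (a=0, b=2) until >= 31:
  Yield 0, then a,b = 2,2
  Yield 2, then a,b = 2,4
  Yield 2, then a,b = 4,6
  Yield 4, then a,b = 6,10
  Yield 6, then a,b = 10,16
  Yield 10, then a,b = 16,26
  Yield 16, then a,b = 26,42
  Yield 26, then a,b = 42,68
Step 2: 42 >= 31, stop.
Therefore ans = [0, 2, 2, 4, 6, 10, 16, 26].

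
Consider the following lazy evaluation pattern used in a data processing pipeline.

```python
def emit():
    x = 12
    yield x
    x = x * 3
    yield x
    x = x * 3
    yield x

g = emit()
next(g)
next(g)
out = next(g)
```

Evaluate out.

Step 1: Trace through generator execution:
  Yield 1: x starts at 12, yield 12
  Yield 2: x = 12 * 3 = 36, yield 36
  Yield 3: x = 36 * 3 = 108, yield 108
Step 2: First next() gets 12, second next() gets the second value, third next() yields 108.
Therefore out = 108.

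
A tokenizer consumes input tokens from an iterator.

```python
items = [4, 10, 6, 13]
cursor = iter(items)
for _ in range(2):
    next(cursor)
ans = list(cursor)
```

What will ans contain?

Step 1: Create iterator over [4, 10, 6, 13].
Step 2: Advance 2 positions (consuming [4, 10]).
Step 3: list() collects remaining elements: [6, 13].
Therefore ans = [6, 13].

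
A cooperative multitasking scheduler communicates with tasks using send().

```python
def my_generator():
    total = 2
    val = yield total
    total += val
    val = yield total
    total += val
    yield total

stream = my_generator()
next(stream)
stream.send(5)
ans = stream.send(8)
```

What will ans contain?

Step 1: next() -> yield total=2.
Step 2: send(5) -> val=5, total = 2+5 = 7, yield 7.
Step 3: send(8) -> val=8, total = 7+8 = 15, yield 15.
Therefore ans = 15.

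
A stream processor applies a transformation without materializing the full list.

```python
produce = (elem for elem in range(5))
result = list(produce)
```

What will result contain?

Step 1: Generator expression iterates range(5): [0, 1, 2, 3, 4].
Step 2: list() collects all values.
Therefore result = [0, 1, 2, 3, 4].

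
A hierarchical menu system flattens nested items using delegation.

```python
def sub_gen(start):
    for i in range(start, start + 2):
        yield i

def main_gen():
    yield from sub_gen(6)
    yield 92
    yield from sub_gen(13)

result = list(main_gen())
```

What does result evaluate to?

Step 1: main_gen() delegates to sub_gen(6):
  yield 6
  yield 7
Step 2: yield 92
Step 3: Delegates to sub_gen(13):
  yield 13
  yield 14
Therefore result = [6, 7, 92, 13, 14].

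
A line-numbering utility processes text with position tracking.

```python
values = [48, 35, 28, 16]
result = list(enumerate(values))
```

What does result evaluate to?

Step 1: enumerate pairs each element with its index:
  (0, 48)
  (1, 35)
  (2, 28)
  (3, 16)
Therefore result = [(0, 48), (1, 35), (2, 28), (3, 16)].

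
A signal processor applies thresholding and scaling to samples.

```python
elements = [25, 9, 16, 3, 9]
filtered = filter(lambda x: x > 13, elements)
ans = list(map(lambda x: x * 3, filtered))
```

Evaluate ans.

Step 1: Filter elements for elements > 13:
  25: kept
  9: removed
  16: kept
  3: removed
  9: removed
Step 2: Map x * 3 on filtered [25, 16]:
  25 -> 75
  16 -> 48
Therefore ans = [75, 48].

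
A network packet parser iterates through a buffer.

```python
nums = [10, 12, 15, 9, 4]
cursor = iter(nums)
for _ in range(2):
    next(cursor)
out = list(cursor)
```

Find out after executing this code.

Step 1: Create iterator over [10, 12, 15, 9, 4].
Step 2: Advance 2 positions (consuming [10, 12]).
Step 3: list() collects remaining elements: [15, 9, 4].
Therefore out = [15, 9, 4].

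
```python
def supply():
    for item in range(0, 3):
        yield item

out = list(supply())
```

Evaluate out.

Step 1: The generator yields each value from range(0, 3).
Step 2: list() consumes all yields: [0, 1, 2].
Therefore out = [0, 1, 2].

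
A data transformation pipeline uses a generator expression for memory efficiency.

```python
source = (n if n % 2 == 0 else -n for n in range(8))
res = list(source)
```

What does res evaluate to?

Step 1: For each n in range(8), yield n if even, else -n:
  n=0: even, yield 0
  n=1: odd, yield -1
  n=2: even, yield 2
  n=3: odd, yield -3
  n=4: even, yield 4
  n=5: odd, yield -5
  n=6: even, yield 6
  n=7: odd, yield -7
Therefore res = [0, -1, 2, -3, 4, -5, 6, -7].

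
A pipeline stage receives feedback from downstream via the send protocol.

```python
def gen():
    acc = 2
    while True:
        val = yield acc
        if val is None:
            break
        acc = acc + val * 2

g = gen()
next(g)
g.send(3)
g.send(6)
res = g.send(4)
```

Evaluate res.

Step 1: next() -> yield acc=2.
Step 2: send(3) -> val=3, acc = 2 + 3*2 = 8, yield 8.
Step 3: send(6) -> val=6, acc = 8 + 6*2 = 20, yield 20.
Step 4: send(4) -> val=4, acc = 20 + 4*2 = 28, yield 28.
Therefore res = 28.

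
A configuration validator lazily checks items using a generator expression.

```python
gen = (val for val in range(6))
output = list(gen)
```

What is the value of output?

Step 1: Generator expression iterates range(6): [0, 1, 2, 3, 4, 5].
Step 2: list() collects all values.
Therefore output = [0, 1, 2, 3, 4, 5].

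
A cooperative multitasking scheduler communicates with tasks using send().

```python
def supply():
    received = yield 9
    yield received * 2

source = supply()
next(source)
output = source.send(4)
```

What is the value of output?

Step 1: next(source) advances to first yield, producing 9.
Step 2: send(4) resumes, received = 4.
Step 3: yield received * 2 = 4 * 2 = 8.
Therefore output = 8.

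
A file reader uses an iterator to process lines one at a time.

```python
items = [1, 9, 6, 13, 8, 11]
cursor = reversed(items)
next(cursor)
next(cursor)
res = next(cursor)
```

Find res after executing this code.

Step 1: reversed([1, 9, 6, 13, 8, 11]) gives iterator: [11, 8, 13, 6, 9, 1].
Step 2: First next() = 11, second next() = 8.
Step 3: Third next() = 13.
Therefore res = 13.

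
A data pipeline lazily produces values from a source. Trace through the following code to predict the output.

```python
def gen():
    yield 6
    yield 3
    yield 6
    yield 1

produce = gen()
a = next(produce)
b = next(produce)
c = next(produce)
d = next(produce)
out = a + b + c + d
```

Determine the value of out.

Step 1: Create generator and consume all values:
  a = next(produce) = 6
  b = next(produce) = 3
  c = next(produce) = 6
  d = next(produce) = 1
Step 2: out = 6 + 3 + 6 + 1 = 16.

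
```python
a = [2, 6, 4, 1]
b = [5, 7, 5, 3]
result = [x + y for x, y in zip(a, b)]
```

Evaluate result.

Step 1: Add corresponding elements:
  2 + 5 = 7
  6 + 7 = 13
  4 + 5 = 9
  1 + 3 = 4
Therefore result = [7, 13, 9, 4].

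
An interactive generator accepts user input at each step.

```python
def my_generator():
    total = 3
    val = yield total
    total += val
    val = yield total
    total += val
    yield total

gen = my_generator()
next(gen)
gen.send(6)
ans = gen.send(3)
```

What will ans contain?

Step 1: next() -> yield total=3.
Step 2: send(6) -> val=6, total = 3+6 = 9, yield 9.
Step 3: send(3) -> val=3, total = 9+3 = 12, yield 12.
Therefore ans = 12.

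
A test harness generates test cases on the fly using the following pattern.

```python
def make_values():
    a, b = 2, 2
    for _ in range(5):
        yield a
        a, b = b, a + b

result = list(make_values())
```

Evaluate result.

Step 1: Fibonacci-like sequence starting with a=2, b=2:
  Iteration 1: yield a=2, then a,b = 2,4
  Iteration 2: yield a=2, then a,b = 4,6
  Iteration 3: yield a=4, then a,b = 6,10
  Iteration 4: yield a=6, then a,b = 10,16
  Iteration 5: yield a=10, then a,b = 16,26
Therefore result = [2, 2, 4, 6, 10].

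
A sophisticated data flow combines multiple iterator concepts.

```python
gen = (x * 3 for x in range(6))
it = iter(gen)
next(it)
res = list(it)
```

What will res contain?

Step 1: Generator produces [0, 3, 6, 9, 12, 15].
Step 2: next(it) consumes first element (0).
Step 3: list(it) collects remaining: [3, 6, 9, 12, 15].
Therefore res = [3, 6, 9, 12, 15].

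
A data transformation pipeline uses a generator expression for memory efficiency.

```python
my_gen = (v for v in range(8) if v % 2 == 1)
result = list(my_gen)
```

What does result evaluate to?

Step 1: Filter range(8) keeping only odd values:
  v=0: even, excluded
  v=1: odd, included
  v=2: even, excluded
  v=3: odd, included
  v=4: even, excluded
  v=5: odd, included
  v=6: even, excluded
  v=7: odd, included
Therefore result = [1, 3, 5, 7].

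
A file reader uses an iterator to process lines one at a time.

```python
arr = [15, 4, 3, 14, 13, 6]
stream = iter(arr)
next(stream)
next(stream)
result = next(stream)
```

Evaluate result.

Step 1: Create iterator over [15, 4, 3, 14, 13, 6].
Step 2: next() consumes 15.
Step 3: next() consumes 4.
Step 4: next() returns 3.
Therefore result = 3.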